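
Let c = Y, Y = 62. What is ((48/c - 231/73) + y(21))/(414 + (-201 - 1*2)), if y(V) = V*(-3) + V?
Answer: -100455/477493 ≈ -0.21038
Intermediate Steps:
c = 62
y(V) = -2*V (y(V) = -3*V + V = -2*V)
((48/c - 231/73) + y(21))/(414 + (-201 - 1*2)) = ((48/62 - 231/73) - 2*21)/(414 + (-201 - 1*2)) = ((48*(1/62) - 231*1/73) - 42)/(414 + (-201 - 2)) = ((24/31 - 231/73) - 42)/(414 - 203) = (-5409/2263 - 42)/211 = -100455/2263*1/211 = -100455/477493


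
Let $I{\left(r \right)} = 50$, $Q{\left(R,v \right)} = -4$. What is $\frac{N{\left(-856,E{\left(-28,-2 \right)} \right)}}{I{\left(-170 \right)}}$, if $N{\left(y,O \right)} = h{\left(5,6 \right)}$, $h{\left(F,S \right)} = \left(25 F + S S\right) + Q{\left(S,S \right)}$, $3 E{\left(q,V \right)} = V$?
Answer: $\frac{157}{50} \approx 3.14$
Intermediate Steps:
$E{\left(q,V \right)} = \frac{V}{3}$
$h{\left(F,S \right)} = -4 + S^{2} + 25 F$ ($h{\left(F,S \right)} = \left(25 F + S S\right) - 4 = \left(25 F + S^{2}\right) - 4 = \left(S^{2} + 25 F\right) - 4 = -4 + S^{2} + 25 F$)
$N{\left(y,O \right)} = 157$ ($N{\left(y,O \right)} = -4 + 6^{2} + 25 \cdot 5 = -4 + 36 + 125 = 157$)
$\frac{N{\left(-856,E{\left(-28,-2 \right)} \right)}}{I{\left(-170 \right)}} = \frac{157}{50}$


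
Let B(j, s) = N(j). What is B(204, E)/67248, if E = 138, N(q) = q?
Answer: 17/5604 ≈ 0.0030335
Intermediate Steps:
B(j, s) = j
B(204, E)/67248 = 204/67248 = 204*(1/67248) = 17/5604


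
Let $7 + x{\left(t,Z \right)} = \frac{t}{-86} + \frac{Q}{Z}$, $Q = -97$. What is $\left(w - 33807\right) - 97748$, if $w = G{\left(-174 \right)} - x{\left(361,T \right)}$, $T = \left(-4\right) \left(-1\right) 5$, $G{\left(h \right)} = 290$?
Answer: $- \frac{112874099}{860} \approx -1.3125 \cdot 10^{5}$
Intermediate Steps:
$T = 20$ ($T = 4 \cdot 5 = 20$)
$x{\left(t,Z \right)} = -7 - \frac{97}{Z} - \frac{t}{86}$ ($x{\left(t,Z \right)} = -7 + \left(\frac{t}{-86} - \frac{97}{Z}\right) = -7 + \left(t \left(- \frac{1}{86}\right) - \frac{97}{Z}\right) = -7 - \left(\frac{97}{Z} + \frac{t}{86}\right) = -7 - \frac{97}{Z} - \frac{t}{86}$)
$w = \frac{263201}{860}$ ($w = 290 - \left(-7 - \frac{97}{20} - \frac{361}{86}\right) = 290 - - \frac{13801}{860} = 290 + \frac{13801}{860} = \frac{263201}{860} \approx 306.05$)
$\left(w - 33807\right) - 97748 = \left(\frac{263201}{860} - 33807\right) - 97748 = - \frac{28810819}{860} - 97748 = - \frac{112874099}{860}$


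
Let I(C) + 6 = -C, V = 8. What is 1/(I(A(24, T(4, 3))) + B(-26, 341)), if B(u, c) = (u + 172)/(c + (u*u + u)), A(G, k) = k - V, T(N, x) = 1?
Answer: 991/1137 ≈ 0.87159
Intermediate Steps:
A(G, k) = -8 + k (A(G, k) = k - 1*8 = k - 8 = -8 + k)
I(C) = -6 - C
B(u, c) = (172 + u)/(c + u + u**2) (B(u, c) = (172 + u)/(c + (u**2 + u)) = (172 + u)/(c + (u + u**2)) = (172 + u)/(c + u + u**2))
1/(I(A(24, T(4, 3))) + B(-26, 341)) = 1/((-6 - (-8 + 1)) + (172 - 26)/(341 - 26 + (-26)**2)) = 1/((-6 - 1*(-7)) + 146/(341 - 26 + 676)) = 1/((-6 + 7) + 146/991) = 1/(1 + (1/991)*146) = 1/(1 + 146/991) = 1/(1137/991) = 991/1137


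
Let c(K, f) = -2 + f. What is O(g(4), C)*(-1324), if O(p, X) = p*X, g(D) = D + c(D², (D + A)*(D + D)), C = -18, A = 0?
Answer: 810288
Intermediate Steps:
g(D) = -2 + D + 2*D² (g(D) = D + (-2 + (D + 0)*(D + D)) = D + (-2 + D*(2*D)) = D + (-2 + 2*D²) = -2 + D + 2*D²)
O(p, X) = X*p
O(g(4), C)*(-1324) = -18*(-2 + 4 + 2*4²)*(-1324) = -18*(-2 + 4 + 2*16)*(-1324) = -18*(-2 + 4 + 32)*(-1324) = -18*34*(-1324) = -612*(-1324) = 810288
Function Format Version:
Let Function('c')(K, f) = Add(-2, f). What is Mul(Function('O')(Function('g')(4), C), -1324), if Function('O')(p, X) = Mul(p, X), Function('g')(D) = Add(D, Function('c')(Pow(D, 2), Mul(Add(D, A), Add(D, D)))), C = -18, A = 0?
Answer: 810288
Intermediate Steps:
Function('g')(D) = Add(-2, D, Mul(2, Pow(D, 2))) (Function('g')(D) = Add(D, Add(-2, Mul(Add(D, 0), Add(D, D)))) = Add(D, Add(-2, Mul(D, Mul(2, D)))) = Add(D, Add(-2, Mul(2, Pow(D, 2)))) = Add(-2, D, Mul(2, Pow(D, 2))))
Function('O')(p, X) = Mul(X, p)
Mul(Function('O')(Function('g')(4), C), -1324) = Mul(Mul(-18, Add(-2, 4, Mul(2, Pow(4, 2)))), -1324) = Mul(Mul(-18, Add(-2, 4, Mul(2, 16))), -1324) = Mul(Mul(-18, Add(-2, 4, 32)), -1324) = Mul(Mul(-18, 34), -1324) = Mul(-612, -1324) = 810288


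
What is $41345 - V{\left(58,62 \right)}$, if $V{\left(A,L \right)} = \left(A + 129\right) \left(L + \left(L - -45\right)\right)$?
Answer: $9742$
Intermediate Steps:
$V{\left(A,L \right)} = \left(45 + 2 L\right) \left(129 + A\right)$ ($V{\left(A,L \right)} = \left(129 + A\right) \left(L + \left(L + 45\right)\right) = \left(129 + A\right) \left(L + \left(45 + L\right)\right) = \left(129 + A\right) \left(45 + 2 L\right) = \left(45 + 2 L\right) \left(129 + A\right)$)
$41345 - V{\left(58,62 \right)} = 41345 - \left(5805 + 45 \cdot 58 + 258 \cdot 62 + 2 \cdot 58 \cdot 62\right) = 41345 - \left(5805 + 2610 + 15996 + 7192\right) = 41345 - 31603 = 9742$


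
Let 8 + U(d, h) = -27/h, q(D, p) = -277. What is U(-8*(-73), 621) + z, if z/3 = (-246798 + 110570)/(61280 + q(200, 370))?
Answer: -20685287/1403069 ≈ -14.743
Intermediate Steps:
U(d, h) = -8 - 27/h
z = -408684/61003 (z = 3*((-246798 + 110570)/(61280 - 277)) = 3*(-136228/61003) = -408684/61003 ≈ -6.6994)
U(-8*(-73), 621) + z = (-8 - 27/621) - 408684/61003 = (-8 - 27*1/621) - 408684/61003 = (-8 - 1/23) - 408684/61003 = -185/23 - 408684/61003 = -20685287/1403069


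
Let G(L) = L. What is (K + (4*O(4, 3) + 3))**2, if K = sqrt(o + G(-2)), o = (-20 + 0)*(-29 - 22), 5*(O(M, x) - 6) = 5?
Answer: (31 + sqrt(1018))**2 ≈ 3957.2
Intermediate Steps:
O(M, x) = 7 (O(M, x) = 6 + (1/5)*5 = 6 + 1 = 7)
o = 1020 (o = -20*(-51) = 1020)
K = sqrt(1018) (K = sqrt(1020 - 2) = sqrt(1018) ≈ 31.906)
(K + (4*O(4, 3) + 3))**2 = (sqrt(1018) + (4*7 + 3))**2 = (sqrt(1018) + (28 + 3))**2 = (sqrt(1018) + 31)**2 = (31 + sqrt(1018))**2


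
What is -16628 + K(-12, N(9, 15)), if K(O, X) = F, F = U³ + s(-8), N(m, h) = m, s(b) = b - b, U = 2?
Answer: -16620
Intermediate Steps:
s(b) = 0
F = 8 (F = 2³ + 0 = 8 + 0 = 8)
K(O, X) = 8
-16628 + K(-12, N(9, 15)) = -16628 + 8 = -16620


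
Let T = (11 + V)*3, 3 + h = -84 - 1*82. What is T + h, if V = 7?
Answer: -115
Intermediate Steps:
h = -169 (h = -3 + (-84 - 1*82) = -3 + (-84 - 82) = -3 - 166 = -169)
T = 54 (T = (11 + 7)*3 = 18*3 = 54)
T + h = 54 - 169 = -115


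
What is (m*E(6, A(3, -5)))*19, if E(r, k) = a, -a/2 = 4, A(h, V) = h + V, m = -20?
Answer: 3040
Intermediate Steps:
A(h, V) = V + h
a = -8 (a = -2*4 = -8)
E(r, k) = -8
(m*E(6, A(3, -5)))*19 = -20*(-8)*19 = 160*19 = 3040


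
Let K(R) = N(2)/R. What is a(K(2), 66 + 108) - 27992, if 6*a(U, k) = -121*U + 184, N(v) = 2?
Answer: -55963/2 ≈ -27982.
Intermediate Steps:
K(R) = 2/R
a(U, k) = 92/3 - 121*U/6 (a(U, k) = (-121*U + 184)/6 = (184 - 121*U)/6 = 92/3 - 121*U/6)
a(K(2), 66 + 108) - 27992 = (92/3 - 121/(3*2)) - 27992 = (92/3 - 121/6*1) - 27992 = (92/3 - 121/6) - 27992 = 21/2 - 27992 = -55963/2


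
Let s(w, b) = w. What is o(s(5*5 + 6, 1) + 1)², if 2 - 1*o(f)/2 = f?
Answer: 3600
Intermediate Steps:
o(f) = 4 - 2*f
o(s(5*5 + 6, 1) + 1)² = (4 - 2*((5*5 + 6) + 1))² = (4 - 2*((25 + 6) + 1))² = (4 - 2*(31 + 1))² = (4 - 2*32)² = (4 - 64)² = (-60)² = 3600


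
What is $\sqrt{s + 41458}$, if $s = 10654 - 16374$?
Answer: $\sqrt{35738} \approx 189.04$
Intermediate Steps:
$s = -5720$ ($s = 10654 - 16374 = -5720$)
$\sqrt{s + 41458} = \sqrt{-5720 + 41458} = \sqrt{35738}$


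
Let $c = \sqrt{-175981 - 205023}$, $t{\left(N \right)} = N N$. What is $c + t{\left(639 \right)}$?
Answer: $408321 + 2 i \sqrt{95251} \approx 4.0832 \cdot 10^{5} + 617.25 i$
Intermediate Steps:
$t{\left(N \right)} = N^{2}$
$c = 2 i \sqrt{95251}$ ($c = \sqrt{-381004} = 2 i \sqrt{95251} \approx 617.25 i$)
$c + t{\left(639 \right)} = 2 i \sqrt{95251} + 639^{2} = 2 i \sqrt{95251} + 408321 = 408321 + 2 i \sqrt{95251}$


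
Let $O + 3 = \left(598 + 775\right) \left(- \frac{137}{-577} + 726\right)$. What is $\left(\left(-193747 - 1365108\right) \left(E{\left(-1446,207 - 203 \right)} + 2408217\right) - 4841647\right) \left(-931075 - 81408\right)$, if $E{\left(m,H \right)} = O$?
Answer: $\frac{3101200847644850146202}{577} \approx 5.3747 \cdot 10^{18}$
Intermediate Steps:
$O = \frac{575338816}{577}$ ($O = -3 + \left(598 + 775\right) \left(- \frac{137}{-577} + 726\right) = -3 + 1373 \left(\left(-137\right) \left(- \frac{1}{577}\right) + 726\right) = -3 + 1373 \left(\frac{137}{577} + 726\right) = -3 + 1373 \cdot \frac{419039}{577} = -3 + \frac{575340547}{577} = \frac{575338816}{577} \approx 9.9712 \cdot 10^{5}$)
$E{\left(m,H \right)} = \frac{575338816}{577}$
$\left(\left(-193747 - 1365108\right) \left(E{\left(-1446,207 - 203 \right)} + 2408217\right) - 4841647\right) \left(-931075 - 81408\right) = \left(\left(-193747 - 1365108\right) \left(\frac{575338816}{577} + 2408217\right) - 4841647\right) \left(-931075 - 81408\right) = \left(\left(-1558855\right) \frac{1964880025}{577} - 4841647\right) \left(-1012483\right) = \left(- \frac{3062963051371375}{577} - 4841647\right) \left(-1012483\right) = \left(- \frac{3062965845001694}{577}\right) \left(-1012483\right) = \frac{3101200847644850146202}{577}$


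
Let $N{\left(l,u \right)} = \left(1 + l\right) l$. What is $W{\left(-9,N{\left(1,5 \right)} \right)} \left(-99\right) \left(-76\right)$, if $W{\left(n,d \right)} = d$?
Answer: $15048$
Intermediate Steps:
$N{\left(l,u \right)} = l \left(1 + l\right)$
$W{\left(-9,N{\left(1,5 \right)} \right)} \left(-99\right) \left(-76\right) = 1 \left(1 + 1\right) \left(-99\right) \left(-76\right) = 1 \cdot 2 \left(-99\right) \left(-76\right) = 2 \left(-99\right) \left(-76\right) = \left(-198\right) \left(-76\right) = 15048$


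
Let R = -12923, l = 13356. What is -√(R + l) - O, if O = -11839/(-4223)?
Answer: -11839/4223 - √433 ≈ -23.612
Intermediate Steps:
O = 11839/4223 (O = -11839*(-1/4223) = 11839/4223 ≈ 2.8035)
-√(R + l) - O = -√(-12923 + 13356) - 1*11839/4223 = -√433 - 11839/4223 = -11839/4223 - √433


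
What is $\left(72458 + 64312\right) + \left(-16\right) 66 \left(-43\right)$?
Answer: $182178$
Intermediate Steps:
$\left(72458 + 64312\right) + \left(-16\right) 66 \left(-43\right) = 136770 - -45408 = 136770 + 45408 = 182178$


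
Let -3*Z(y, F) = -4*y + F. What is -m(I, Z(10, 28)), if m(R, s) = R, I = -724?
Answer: 724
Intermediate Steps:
Z(y, F) = -F/3 + 4*y/3 (Z(y, F) = -(-4*y + F)/3 = -(F - 4*y)/3 = -F/3 + 4*y/3)
-m(I, Z(10, 28)) = -1*(-724) = 724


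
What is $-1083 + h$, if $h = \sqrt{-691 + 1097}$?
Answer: $-1083 + \sqrt{406} \approx -1062.9$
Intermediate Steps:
$h = \sqrt{406} \approx 20.149$
$-1083 + h = -1083 + \sqrt{406}$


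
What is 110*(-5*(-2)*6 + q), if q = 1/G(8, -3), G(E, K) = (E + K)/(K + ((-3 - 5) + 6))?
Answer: 6490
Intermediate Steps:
G(E, K) = (E + K)/(-2 + K) (G(E, K) = (E + K)/(K + (-8 + 6)) = (E + K)/(K - 2) = (E + K)/(-2 + K))
q = -1 (q = 1/((8 - 3)/(-2 - 3)) = 1/(5/(-5)) = 1/(-⅕*5) = 1/(-1) = -1)
110*(-5*(-2)*6 + q) = 110*(-5*(-2)*6 - 1) = 110*(10*6 - 1) = 110*(60 - 1) = 110*59 = 6490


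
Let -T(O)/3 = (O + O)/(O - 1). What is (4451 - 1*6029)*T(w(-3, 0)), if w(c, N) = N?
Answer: 0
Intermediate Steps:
T(O) = -6*O/(-1 + O) (T(O) = -3*(O + O)/(O - 1) = -3*2*O/(-1 + O) = -6*O/(-1 + O))
(4451 - 1*6029)*T(w(-3, 0)) = (4451 - 1*6029)*(-6*0/(-1 + 0)) = (4451 - 6029)*(-6*0/(-1)) = -(-9468)*0*(-1) = -1578*0 = 0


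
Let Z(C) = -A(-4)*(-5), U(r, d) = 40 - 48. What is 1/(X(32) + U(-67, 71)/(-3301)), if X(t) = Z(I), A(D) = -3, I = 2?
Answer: -3301/49507 ≈ -0.066677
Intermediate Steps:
U(r, d) = -8
Z(C) = -15 (Z(C) = -1*(-3)*(-5) = 3*(-5) = -15)
X(t) = -15
1/(X(32) + U(-67, 71)/(-3301)) = 1/(-15 - 8/(-3301)) = 1/(-15 - 8*(-1/3301)) = 1/(-15 + 8/3301) = 1/(-49507/3301) = -3301/49507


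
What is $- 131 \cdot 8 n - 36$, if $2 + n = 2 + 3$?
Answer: $-3180$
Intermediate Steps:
$n = 3$ ($n = -2 + \left(2 + 3\right) = -2 + 5 = 3$)
$- 131 \cdot 8 n - 36 = - 131 \cdot 8 \cdot 3 - 36 = \left(-131\right) 24 - 36 = -3144 - 36 = -3180$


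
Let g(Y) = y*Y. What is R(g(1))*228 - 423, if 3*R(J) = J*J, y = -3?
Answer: 261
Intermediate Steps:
g(Y) = -3*Y
R(J) = J**2/3 (R(J) = (J*J)/3 = J**2/3)
R(g(1))*228 - 423 = ((-3*1)**2/3)*228 - 423 = ((1/3)*(-3)**2)*228 - 423 = ((1/3)*9)*228 - 423 = 3*228 - 423 = 684 - 423 = 261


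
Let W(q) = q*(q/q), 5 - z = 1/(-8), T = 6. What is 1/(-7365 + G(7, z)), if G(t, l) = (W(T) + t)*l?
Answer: -8/58387 ≈ -0.00013702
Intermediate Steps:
z = 41/8 (z = 5 - 1/(-8) = 5 - 1*(-⅛) = 5 + ⅛ = 41/8 ≈ 5.1250)
W(q) = q (W(q) = q*1 = q)
G(t, l) = l*(6 + t) (G(t, l) = (6 + t)*l = l*(6 + t))
1/(-7365 + G(7, z)) = 1/(-7365 + 41*(6 + 7)/8) = 1/(-7365 + (41/8)*13) = 1/(-7365 + 533/8) = 1/(-58387/8) = -8/58387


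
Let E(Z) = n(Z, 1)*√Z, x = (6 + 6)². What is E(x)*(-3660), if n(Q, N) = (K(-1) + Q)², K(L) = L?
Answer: -898120080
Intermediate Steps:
x = 144 (x = 12² = 144)
n(Q, N) = (-1 + Q)²
E(Z) = √Z*(-1 + Z)² (E(Z) = (-1 + Z)²*√Z = √Z*(-1 + Z)²)
E(x)*(-3660) = (√144*(-1 + 144)²)*(-3660) = (12*143²)*(-3660) = (12*20449)*(-3660) = 245388*(-3660) = -898120080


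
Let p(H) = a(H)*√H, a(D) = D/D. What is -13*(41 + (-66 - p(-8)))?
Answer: 325 + 26*I*√2 ≈ 325.0 + 36.77*I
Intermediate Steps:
a(D) = 1
p(H) = √H (p(H) = 1*√H = √H)
-13*(41 + (-66 - p(-8))) = -13*(41 + (-66 - √(-8))) = -13*(41 + (-66 - 2*I*√2)) = -13*(-25 - 2*I*√2) = 325 + 26*I*√2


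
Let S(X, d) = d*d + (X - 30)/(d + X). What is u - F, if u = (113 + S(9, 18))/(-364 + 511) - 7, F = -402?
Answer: 526511/1323 ≈ 397.97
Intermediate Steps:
S(X, d) = d² + (-30 + X)/(X + d)
u = -5335/1323 (u = (113 + (-30 + 9 + 18³ + 9*18²)/(9 + 18))/(-364 + 511) - 7 = (113 + (-30 + 9 + 5832 + 9*324)/27)/147 - 7 = (113 + (-30 + 9 + 5832 + 2916)/27)*(1/147) - 7 = (113 + (1/27)*8727)*(1/147) - 7 = (113 + 2909/9)*(1/147) - 7 = (3926/9)*(1/147) - 7 = 3926/1323 - 7 = -5335/1323 ≈ -4.0325)
u - F = -5335/1323 - 1*(-402) = -5335/1323 + 402 = 526511/1323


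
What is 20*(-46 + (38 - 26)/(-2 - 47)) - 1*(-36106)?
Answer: 1723874/49 ≈ 35181.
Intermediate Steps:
20*(-46 + (38 - 26)/(-2 - 47)) - 1*(-36106) = 20*(-46 + 12/(-49)) + 36106 = 20*(-46 + 12*(-1/49)) + 36106 = 20*(-46 - 12/49) + 36106 = 20*(-2266/49) + 36106 = -45320/49 + 36106 = 1723874/49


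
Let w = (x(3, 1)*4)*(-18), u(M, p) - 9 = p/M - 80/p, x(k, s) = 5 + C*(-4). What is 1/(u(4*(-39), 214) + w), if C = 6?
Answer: 8346/11477873 ≈ 0.00072714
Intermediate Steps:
x(k, s) = -19 (x(k, s) = 5 + 6*(-4) = 5 - 24 = -19)
u(M, p) = 9 - 80/p + p/M (u(M, p) = 9 + (p/M - 80/p) = 9 + (-80/p + p/M) = 9 - 80/p + p/M)
w = 1368 (w = -19*4*(-18) = -76*(-18) = 1368)
1/(u(4*(-39), 214) + w) = 1/((9 - 80/214 + 214/((4*(-39)))) + 1368) = 1/((9 - 80*1/214 + 214/(-156)) + 1368) = 1/((9 - 40/107 + 214*(-1/156)) + 1368) = 1/((9 - 40/107 - 107/78) + 1368) = 1/(60545/8346 + 1368) = 1/(11477873/8346) = 8346/11477873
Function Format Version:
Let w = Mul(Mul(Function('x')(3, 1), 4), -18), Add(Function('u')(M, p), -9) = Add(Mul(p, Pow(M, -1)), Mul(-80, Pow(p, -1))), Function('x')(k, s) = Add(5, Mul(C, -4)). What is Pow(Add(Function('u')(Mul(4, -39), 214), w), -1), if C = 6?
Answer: Rational(8346, 11477873) ≈ 0.00072714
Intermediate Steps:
Function('x')(k, s) = -19 (Function('x')(k, s) = Add(5, Mul(6, -4)) = Add(5, -24) = -19)
Function('u')(M, p) = Add(9, Mul(-80, Pow(p, -1)), Mul(p, Pow(M, -1))) (Function('u')(M, p) = Add(9, Add(Mul(p, Pow(M, -1)), Mul(-80, Pow(p, -1)))) = Add(9, Add(Mul(-80, Pow(p, -1)), Mul(p, Pow(M, -1)))) = Add(9, Mul(-80, Pow(p, -1)), Mul(p, Pow(M, -1))))
w = 1368 (w = Mul(Mul(-19, 4), -18) = Mul(-76, -18) = 1368)
Pow(Add(Function('u')(Mul(4, -39), 214), w), -1) = Pow(Add(Add(9, Mul(-80, Pow(214, -1)), Mul(214, Pow(Mul(4, -39), -1))), 1368), -1) = Pow(Add(Add(9, Mul(-80, Rational(1, 214)), Mul(214, Pow(-156, -1))), 1368), -1) = Pow(Add(Add(9, Rational(-40, 107), Mul(214, Rational(-1, 156))), 1368), -1) = Pow(Add(Add(9, Rational(-40, 107), Rational(-107, 78)), 1368), -1) = Pow(Add(Rational(60545, 8346), 1368), -1) = Pow(Rational(11477873, 8346), -1) = Rational(8346, 11477873)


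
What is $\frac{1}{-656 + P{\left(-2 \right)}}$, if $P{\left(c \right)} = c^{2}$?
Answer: $- \frac{1}{652} \approx -0.0015337$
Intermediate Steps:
$\frac{1}{-656 + P{\left(-2 \right)}} = \frac{1}{-656 + \left(-2\right)^{2}} = \frac{1}{-656 + 4} = \frac{1}{-652} = - \frac{1}{652}$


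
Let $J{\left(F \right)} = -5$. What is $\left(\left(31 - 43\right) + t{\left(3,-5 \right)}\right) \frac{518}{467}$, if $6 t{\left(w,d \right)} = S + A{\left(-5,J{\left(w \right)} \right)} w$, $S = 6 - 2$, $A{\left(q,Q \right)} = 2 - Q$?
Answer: $- \frac{12173}{1401} \approx -8.6888$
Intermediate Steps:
$S = 4$ ($S = 6 - 2 = 4$)
$t{\left(w,d \right)} = \frac{2}{3} + \frac{7 w}{6}$ ($t{\left(w,d \right)} = \frac{4 + \left(2 - -5\right) w}{6} = \frac{4 + \left(2 + 5\right) w}{6} = \frac{4 + 7 w}{6} = \frac{2}{3} + \frac{7 w}{6}$)
$\left(\left(31 - 43\right) + t{\left(3,-5 \right)}\right) \frac{518}{467} = \left(\left(31 - 43\right) + \left(\frac{2}{3} + \frac{7}{6} \cdot 3\right)\right) \frac{518}{467} = \left(-12 + \left(\frac{2}{3} + \frac{7}{2}\right)\right) 518 \cdot \frac{1}{467} = \left(-12 + \frac{25}{6}\right) \frac{518}{467} = \left(- \frac{47}{6}\right) \frac{518}{467} = - \frac{12173}{1401}$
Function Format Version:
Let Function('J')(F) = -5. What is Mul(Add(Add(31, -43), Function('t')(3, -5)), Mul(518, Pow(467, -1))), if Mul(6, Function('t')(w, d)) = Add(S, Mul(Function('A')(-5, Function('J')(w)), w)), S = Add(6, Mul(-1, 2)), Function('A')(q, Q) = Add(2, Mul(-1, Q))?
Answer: Rational(-12173, 1401) ≈ -8.6888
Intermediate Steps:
S = 4 (S = Add(6, -2) = 4)
Function('t')(w, d) = Add(Rational(2, 3), Mul(Rational(7, 6), w)) (Function('t')(w, d) = Mul(Rational(1, 6), Add(4, Mul(Add(2, Mul(-1, -5)), w))) = Mul(Rational(1, 6), Add(4, Mul(Add(2, 5), w))) = Mul(Rational(1, 6), Add(4, Mul(7, w))) = Add(Rational(2, 3), Mul(Rational(7, 6), w)))
Mul(Add(Add(31, -43), Function('t')(3, -5)), Mul(518, Pow(467, -1))) = Mul(Add(Add(31, -43), Add(Rational(2, 3), Mul(Rational(7, 6), 3))), Mul(518, Pow(467, -1))) = Mul(Add(-12, Add(Rational(2, 3), Rational(7, 2))), Mul(518, Rational(1, 467))) = Mul(Add(-12, Rational(25, 6)), Rational(518, 467)) = Mul(Rational(-47, 6), Rational(518, 467)) = Rational(-12173, 1401)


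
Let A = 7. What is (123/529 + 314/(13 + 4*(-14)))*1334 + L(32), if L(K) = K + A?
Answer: -9288815/989 ≈ -9392.1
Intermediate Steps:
L(K) = 7 + K (L(K) = K + 7 = 7 + K)
(123/529 + 314/(13 + 4*(-14)))*1334 + L(32) = (123/529 + 314/(13 + 4*(-14)))*1334 + (7 + 32) = (123*(1/529) + 314/(13 - 56))*1334 + 39 = (123/529 + 314/(-43))*1334 + 39 = (123/529 + 314*(-1/43))*1334 + 39 = (123/529 - 314/43)*1334 + 39 = -160817/22747*1334 + 39 = -9327386/989 + 39 = -9288815/989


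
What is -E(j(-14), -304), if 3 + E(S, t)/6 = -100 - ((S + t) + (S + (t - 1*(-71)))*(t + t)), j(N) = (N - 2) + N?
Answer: 958038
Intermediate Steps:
j(N) = -2 + 2*N (j(N) = (-2 + N) + N = -2 + 2*N)
E(S, t) = -618 - 6*S - 6*t - 12*t*(71 + S + t) (E(S, t) = -18 + 6*(-100 - ((S + t) + (S + (t - 1*(-71)))*(t + t))) = -18 + 6*(-100 - ((S + t) + (S + (t + 71))*(2*t))) = -18 + 6*(-100 - ((S + t) + (S + (71 + t))*(2*t))) = -18 + 6*(-100 - ((S + t) + (71 + S + t)*(2*t))) = -18 + 6*(-100 - ((S + t) + 2*t*(71 + S + t))) = -18 + 6*(-100 - (S + t + 2*t*(71 + S + t))) = -18 + 6*(-100 + (-S - t - 2*t*(71 + S + t))) = -18 + 6*(-100 - S - t - 2*t*(71 + S + t)) = -18 + (-600 - 6*S - 6*t - 12*t*(71 + S + t)) = -618 - 6*S - 6*t - 12*t*(71 + S + t))
-E(j(-14), -304) = -(-618 - 858*(-304) - 12*(-304)² - 6*(-2 + 2*(-14)) - 12*(-2 + 2*(-14))*(-304)) = -(-618 + 260832 - 12*92416 - 6*(-2 - 28) - 12*(-2 - 28)*(-304)) = -(-618 + 260832 - 1108992 - 6*(-30) - 12*(-30)*(-304)) = -(-618 + 260832 - 1108992 + 180 - 109440) = -1*(-958038) = 958038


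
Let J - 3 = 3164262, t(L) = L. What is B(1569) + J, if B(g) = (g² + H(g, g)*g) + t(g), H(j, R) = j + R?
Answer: 10551117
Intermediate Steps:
H(j, R) = R + j
J = 3164265 (J = 3 + 3164262 = 3164265)
B(g) = g + 3*g² (B(g) = (g² + (g + g)*g) + g = (g² + (2*g)*g) + g = (g² + 2*g²) + g = 3*g² + g = g + 3*g²)
B(1569) + J = 1569*(1 + 3*1569) + 3164265 = 1569*(1 + 4707) + 3164265 = 1569*4708 + 3164265 = 7386852 + 3164265 = 10551117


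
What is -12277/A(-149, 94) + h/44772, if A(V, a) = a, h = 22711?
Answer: -21058885/161868 ≈ -130.10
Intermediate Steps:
-12277/A(-149, 94) + h/44772 = -12277/94 + 22711/44772 = -12277*1/94 + 22711*(1/44772) = -12277/94 + 1747/3444 = -21058885/161868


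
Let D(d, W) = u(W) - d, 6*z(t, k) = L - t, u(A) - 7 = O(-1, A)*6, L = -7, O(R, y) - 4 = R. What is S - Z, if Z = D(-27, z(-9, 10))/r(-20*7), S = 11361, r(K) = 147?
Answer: 1670015/147 ≈ 11361.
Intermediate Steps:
O(R, y) = 4 + R
u(A) = 25 (u(A) = 7 + (4 - 1)*6 = 7 + 3*6 = 7 + 18 = 25)
z(t, k) = -7/6 - t/6 (z(t, k) = (-7 - t)/6 = -7/6 - t/6)
D(d, W) = 25 - d
Z = 52/147 (Z = (25 - 1*(-27))/147 = (25 + 27)*(1/147) = 52*(1/147) = 52/147 ≈ 0.35374)
S - Z = 11361 - 1*52/147 = 11361 - 52/147 = 1670015/147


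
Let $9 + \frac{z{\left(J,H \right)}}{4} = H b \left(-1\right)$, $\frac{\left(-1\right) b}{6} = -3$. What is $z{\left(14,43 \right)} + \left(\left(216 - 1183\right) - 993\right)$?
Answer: $-5092$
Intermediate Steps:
$b = 18$ ($b = \left(-6\right) \left(-3\right) = 18$)
$z{\left(J,H \right)} = -36 - 72 H$ ($z{\left(J,H \right)} = -36 + 4 H 18 \left(-1\right) = -36 + 4 \cdot 18 H \left(-1\right) = -36 + 4 \left(- 18 H\right) = -36 - 72 H$)
$z{\left(14,43 \right)} + \left(\left(216 - 1183\right) - 993\right) = \left(-36 - 3096\right) + \left(\left(216 - 1183\right) - 993\right) = \left(-36 - 3096\right) - 1960 = -3132 - 1960 = -5092$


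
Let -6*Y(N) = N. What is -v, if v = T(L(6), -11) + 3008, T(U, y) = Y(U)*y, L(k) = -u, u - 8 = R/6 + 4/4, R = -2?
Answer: -26929/9 ≈ -2992.1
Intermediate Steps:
u = 26/3 (u = 8 + (-2/6 + 4/4) = 8 + (-2*1/6 + 4*(1/4)) = 8 + (-1/3 + 1) = 8 + 2/3 = 26/3 ≈ 8.6667)
Y(N) = -N/6
L(k) = -26/3 (L(k) = -1*26/3 = -26/3)
T(U, y) = -U*y/6 (T(U, y) = (-U/6)*y = -U*y/6)
v = 26929/9 (v = -1/6*(-26/3)*(-11) + 3008 = -143/9 + 3008 = 26929/9 ≈ 2992.1)
-v = -1*26929/9 = -26929/9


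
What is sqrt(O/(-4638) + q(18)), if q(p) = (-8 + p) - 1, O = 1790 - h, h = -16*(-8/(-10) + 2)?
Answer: 2*sqrt(32133610)/3865 ≈ 2.9333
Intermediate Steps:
h = -224/5 (h = -16*(-8*(-1/10) + 2) = -16*(4/5 + 2) = -16*14/5 = -224/5 ≈ -44.800)
O = 9174/5 (O = 1790 - 1*(-224/5) = 1790 + 224/5 = 9174/5 ≈ 1834.8)
q(p) = -9 + p
sqrt(O/(-4638) + q(18)) = sqrt((9174/5)/(-4638) + (-9 + 18)) = sqrt((9174/5)*(-1/4638) + 9) = sqrt(-1529/3865 + 9) = sqrt(33256/3865) = 2*sqrt(32133610)/3865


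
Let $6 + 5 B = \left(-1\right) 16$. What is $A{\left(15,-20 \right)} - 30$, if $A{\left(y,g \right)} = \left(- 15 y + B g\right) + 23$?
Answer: $-144$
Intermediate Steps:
$B = - \frac{22}{5}$ ($B = - \frac{6}{5} + \frac{\left(-1\right) 16}{5} = - \frac{6}{5} + \frac{1}{5} \left(-16\right) = - \frac{6}{5} - \frac{16}{5} = - \frac{22}{5} \approx -4.4$)
$A{\left(y,g \right)} = 23 - 15 y - \frac{22 g}{5}$ ($A{\left(y,g \right)} = \left(- 15 y - \frac{22 g}{5}\right) + 23 = 23 - 15 y - \frac{22 g}{5}$)
$A{\left(15,-20 \right)} - 30 = \left(23 - 225 - -88\right) - 30 = \left(23 - 225 + 88\right) - 30 = -114 - 30 = -144$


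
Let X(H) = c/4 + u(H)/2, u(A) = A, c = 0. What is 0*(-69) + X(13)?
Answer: 13/2 ≈ 6.5000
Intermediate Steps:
X(H) = H/2 (X(H) = 0/4 + H/2 = 0*(¼) + H*(½) = 0 + H/2 = H/2)
0*(-69) + X(13) = 0*(-69) + (½)*13 = 0 + 13/2 = 13/2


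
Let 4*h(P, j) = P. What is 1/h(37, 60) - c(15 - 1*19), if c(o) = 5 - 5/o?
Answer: -909/148 ≈ -6.1419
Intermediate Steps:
h(P, j) = P/4
1/h(37, 60) - c(15 - 1*19) = 1/((¼)*37) - (5 - 5/(15 - 1*19)) = 1/(37/4) - (5 - 5/(15 - 19)) = 4/37 - (5 - 5/(-4)) = 4/37 - (5 - 5*(-¼)) = 4/37 - (5 + 5/4) = 4/37 - 1*25/4 = 4/37 - 25/4 = -909/148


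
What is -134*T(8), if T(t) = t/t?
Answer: -134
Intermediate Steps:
T(t) = 1
-134*T(8) = -134*1 = -134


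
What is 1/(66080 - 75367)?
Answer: -1/9287 ≈ -0.00010768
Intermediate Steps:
1/(66080 - 75367) = 1/(-9287) = -1/9287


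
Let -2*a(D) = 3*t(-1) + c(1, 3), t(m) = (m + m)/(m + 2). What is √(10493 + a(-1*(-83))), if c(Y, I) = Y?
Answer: √41982/2 ≈ 102.45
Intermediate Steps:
t(m) = 2*m/(2 + m) (t(m) = (2*m)/(2 + m) = 2*m/(2 + m))
a(D) = 5/2 (a(D) = -(3*(2*(-1)/(2 - 1)) + 1)/2 = -(3*(2*(-1)/1) + 1)/2 = -(3*(2*(-1)*1) + 1)/2 = -(3*(-2) + 1)/2 = -(-6 + 1)/2 = -½*(-5) = 5/2)
√(10493 + a(-1*(-83))) = √(10493 + 5/2) = √(20991/2) = √41982/2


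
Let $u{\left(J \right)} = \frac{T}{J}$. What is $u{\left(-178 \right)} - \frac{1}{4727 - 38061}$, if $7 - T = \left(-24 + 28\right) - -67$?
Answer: $\frac{1066777}{2966726} \approx 0.35958$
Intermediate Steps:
$T = -64$ ($T = 7 - \left(\left(-24 + 28\right) - -67\right) = 7 - \left(4 + 67\right) = 7 - 71 = -64$)
$u{\left(J \right)} = - \frac{64}{J}$
$u{\left(-178 \right)} - \frac{1}{4727 - 38061} = - \frac{64}{-178} - \frac{1}{4727 - 38061} = \left(-64\right) \left(- \frac{1}{178}\right) - \frac{1}{-33334} = \frac{32}{89} - - \frac{1}{33334} = \frac{32}{89} + \frac{1}{33334} = \frac{1066777}{2966726}$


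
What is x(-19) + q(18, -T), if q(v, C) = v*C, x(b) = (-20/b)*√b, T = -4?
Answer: 72 + 20*I*√19/19 ≈ 72.0 + 4.5883*I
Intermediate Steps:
x(b) = -20/√b
q(v, C) = C*v
x(-19) + q(18, -T) = -(-20)*I*√19/19 - 1*(-4)*18 = -(-20)*I*√19/19 + 4*18 = 20*I*√19/19 + 72 = 72 + 20*I*√19/19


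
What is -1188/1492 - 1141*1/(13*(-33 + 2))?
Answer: 305902/150319 ≈ 2.0350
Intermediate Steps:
-1188/1492 - 1141*1/(13*(-33 + 2)) = -1188*1/1492 - 1141/(13*(-31)) = -297/373 - 1141/(-403) = -297/373 - 1141*(-1/403) = -297/373 + 1141/403 = 305902/150319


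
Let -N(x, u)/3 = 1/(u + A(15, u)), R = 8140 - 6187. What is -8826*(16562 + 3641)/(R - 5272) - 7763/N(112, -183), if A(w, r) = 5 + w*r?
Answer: -74777320397/9957 ≈ -7.5100e+6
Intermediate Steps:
R = 1953
A(w, r) = 5 + r*w
N(x, u) = -3/(5 + 16*u) (N(x, u) = -3/(u + (5 + u*15)) = -3/(u + (5 + 15*u)) = -3/(5 + 16*u))
-8826*(16562 + 3641)/(R - 5272) - 7763/N(112, -183) = -8826*(16562 + 3641)/(1953 - 5272) - 7763/((-3/(5 + 16*(-183)))) = -8826/((-3319/20203)) - 7763/((-3/(5 - 2928))) = -8826/((-3319*1/20203)) - 7763/((-3/(-2923))) = -8826/(-3319/20203) - 7763/((-3*(-1/2923))) = -8826*(-20203/3319) - 7763/3/2923 = 178311678/3319 - 7763*2923/3 = 178311678/3319 - 22691249/3 = -74777320397/9957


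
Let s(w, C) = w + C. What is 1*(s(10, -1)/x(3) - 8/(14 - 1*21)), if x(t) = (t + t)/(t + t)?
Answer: 71/7 ≈ 10.143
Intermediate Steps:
s(w, C) = C + w
x(t) = 1 (x(t) = (2*t)/((2*t)) = (2*t)*(1/(2*t)) = 1)
1*(s(10, -1)/x(3) - 8/(14 - 1*21)) = 1*((-1 + 10)/1 - 8/(14 - 1*21)) = 1*(9*1 - 8/(14 - 21)) = 1*(9 - 8/(-7)) = 1*(9 - 8*(-1/7)) = 1*(9 + 8/7) = 1*(71/7) = 71/7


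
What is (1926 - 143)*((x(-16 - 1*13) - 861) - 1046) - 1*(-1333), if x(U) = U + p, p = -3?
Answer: -3455904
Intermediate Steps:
x(U) = -3 + U (x(U) = U - 3 = -3 + U)
(1926 - 143)*((x(-16 - 1*13) - 861) - 1046) - 1*(-1333) = (1926 - 143)*(((-3 + (-16 - 1*13)) - 861) - 1046) - 1*(-1333) = 1783*(((-3 + (-16 - 13)) - 861) - 1046) + 1333 = 1783*(((-3 - 29) - 861) - 1046) + 1333 = 1783*((-32 - 861) - 1046) + 1333 = 1783*(-893 - 1046) + 1333 = 1783*(-1939) + 1333 = -3457237 + 1333 = -3455904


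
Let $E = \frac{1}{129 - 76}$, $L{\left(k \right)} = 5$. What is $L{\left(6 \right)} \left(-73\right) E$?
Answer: $- \frac{365}{53} \approx -6.8868$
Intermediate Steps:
$E = \frac{1}{53} \approx 0.018868$
$L{\left(6 \right)} \left(-73\right) E = 5 \left(-73\right) \frac{1}{53} = \left(-365\right) \frac{1}{53} = - \frac{365}{53}$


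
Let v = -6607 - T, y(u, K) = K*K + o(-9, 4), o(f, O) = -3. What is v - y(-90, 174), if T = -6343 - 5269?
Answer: -25268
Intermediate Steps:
T = -11612
y(u, K) = -3 + K**2 (y(u, K) = K*K - 3 = K**2 - 3 = -3 + K**2)
v = 5005 (v = -6607 - 1*(-11612) = -6607 + 11612 = 5005)
v - y(-90, 174) = 5005 - (-3 + 174**2) = 5005 - (-3 + 30276) = 5005 - 1*30273 = 5005 - 30273 = -25268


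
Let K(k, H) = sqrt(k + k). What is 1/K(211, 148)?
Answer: sqrt(422)/422 ≈ 0.048679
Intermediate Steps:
K(k, H) = sqrt(2)*sqrt(k) (K(k, H) = sqrt(2*k) = sqrt(2)*sqrt(k))
1/K(211, 148) = 1/(sqrt(2)*sqrt(211)) = 1/(sqrt(422)) = sqrt(422)/422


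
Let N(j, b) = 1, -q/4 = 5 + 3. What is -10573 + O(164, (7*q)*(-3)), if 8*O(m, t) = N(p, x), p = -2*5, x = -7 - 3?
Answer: -84583/8 ≈ -10573.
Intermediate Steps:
x = -10
p = -10
q = -32 (q = -4*(5 + 3) = -4*8 = -32)
O(m, t) = 1/8 (O(m, t) = (1/8)*1 = 1/8)
-10573 + O(164, (7*q)*(-3)) = -10573 + 1/8 = -84583/8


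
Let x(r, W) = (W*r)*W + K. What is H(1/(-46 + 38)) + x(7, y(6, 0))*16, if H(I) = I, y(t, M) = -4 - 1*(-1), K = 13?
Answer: 9727/8 ≈ 1215.9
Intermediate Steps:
y(t, M) = -3 (y(t, M) = -4 + 1 = -3)
x(r, W) = 13 + r*W² (x(r, W) = (W*r)*W + 13 = r*W² + 13 = 13 + r*W²)
H(1/(-46 + 38)) + x(7, y(6, 0))*16 = 1/(-46 + 38) + (13 + 7*(-3)²)*16 = 1/(-8) + (13 + 7*9)*16 = -⅛ + (13 + 63)*16 = -⅛ + 76*16 = -⅛ + 1216 = 9727/8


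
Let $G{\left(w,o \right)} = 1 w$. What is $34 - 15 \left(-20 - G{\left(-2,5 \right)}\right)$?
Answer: $304$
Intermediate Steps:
$G{\left(w,o \right)} = w$
$34 - 15 \left(-20 - G{\left(-2,5 \right)}\right) = 34 - 15 \left(-20 - -2\right) = 34 - 15 \left(-20 + 2\right) = 34 - -270 = 34 + 270 = 304$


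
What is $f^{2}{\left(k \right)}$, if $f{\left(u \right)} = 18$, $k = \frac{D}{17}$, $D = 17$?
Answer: $324$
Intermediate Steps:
$k = 1$ ($k = \frac{17}{17} = 17 \cdot \frac{1}{17} = 1$)
$f^{2}{\left(k \right)} = 18^{2} = 324$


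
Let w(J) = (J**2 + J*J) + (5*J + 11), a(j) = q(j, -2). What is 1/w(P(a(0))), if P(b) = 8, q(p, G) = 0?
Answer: 1/179 ≈ 0.0055866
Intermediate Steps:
a(j) = 0
w(J) = 11 + 2*J**2 + 5*J (w(J) = (J**2 + J**2) + (11 + 5*J) = 2*J**2 + (11 + 5*J) = 11 + 2*J**2 + 5*J)
1/w(P(a(0))) = 1/(11 + 2*8**2 + 5*8) = 1/(11 + 2*64 + 40) = 1/(11 + 128 + 40) = 1/179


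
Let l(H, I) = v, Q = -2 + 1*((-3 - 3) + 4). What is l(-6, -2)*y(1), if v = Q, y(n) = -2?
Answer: 8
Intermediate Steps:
Q = -4 (Q = -2 + 1*(-6 + 4) = -2 + 1*(-2) = -2 - 2 = -4)
v = -4
l(H, I) = -4
l(-6, -2)*y(1) = -4*(-2) = 8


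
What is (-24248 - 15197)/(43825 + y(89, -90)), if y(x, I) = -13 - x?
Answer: -1715/1901 ≈ -0.90216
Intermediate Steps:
(-24248 - 15197)/(43825 + y(89, -90)) = (-24248 - 15197)/(43825 + (-13 - 1*89)) = -39445/(43825 + (-13 - 89)) = -39445/(43825 - 102) = -39445/43723 = -39445*1/43723 = -1715/1901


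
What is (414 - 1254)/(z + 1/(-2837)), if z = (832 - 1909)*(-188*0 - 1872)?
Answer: -340440/817114361 ≈ -0.00041664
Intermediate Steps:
z = 2016144 (z = -1077*(0 - 1872) = -1077*(-1872) = 2016144)
(414 - 1254)/(z + 1/(-2837)) = (414 - 1254)/(2016144 + 1/(-2837)) = -840/(2016144 - 1/2837) = -840/5719800527/2837 = -840*2837/5719800527 = -340440/817114361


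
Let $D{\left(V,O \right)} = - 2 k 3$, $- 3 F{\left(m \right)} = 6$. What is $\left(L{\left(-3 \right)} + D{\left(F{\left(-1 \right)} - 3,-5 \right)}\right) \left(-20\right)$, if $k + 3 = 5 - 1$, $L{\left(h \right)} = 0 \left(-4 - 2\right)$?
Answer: $120$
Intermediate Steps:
$L{\left(h \right)} = 0$ ($L{\left(h \right)} = 0 \left(-6\right) = 0$)
$F{\left(m \right)} = -2$ ($F{\left(m \right)} = \left(- \frac{1}{3}\right) 6 = -2$)
$k = 1$ ($k = -3 + \left(5 - 1\right) = -3 + 4 = 1$)
$D{\left(V,O \right)} = -6$ ($D{\left(V,O \right)} = \left(-2\right) 1 \cdot 3 = \left(-2\right) 3 = -6$)
$\left(L{\left(-3 \right)} + D{\left(F{\left(-1 \right)} - 3,-5 \right)}\right) \left(-20\right) = \left(0 - 6\right) \left(-20\right) = \left(-6\right) \left(-20\right) = 120$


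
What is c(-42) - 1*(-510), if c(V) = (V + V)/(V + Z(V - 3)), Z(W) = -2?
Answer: 5631/11 ≈ 511.91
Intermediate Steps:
c(V) = 2*V/(-2 + V) (c(V) = (V + V)/(V - 2) = (2*V)/(-2 + V) = 2*V/(-2 + V))
c(-42) - 1*(-510) = 2*(-42)/(-2 - 42) - 1*(-510) = 2*(-42)/(-44) + 510 = 2*(-42)*(-1/44) + 510 = 21/11 + 510 = 5631/11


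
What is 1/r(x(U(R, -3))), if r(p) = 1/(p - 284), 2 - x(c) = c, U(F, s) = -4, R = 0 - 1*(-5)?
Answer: -278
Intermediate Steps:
R = 5 (R = 0 + 5 = 5)
x(c) = 2 - c
r(p) = 1/(-284 + p)
1/r(x(U(R, -3))) = 1/(1/(-284 + (2 - 1*(-4)))) = 1/(1/(-284 + (2 + 4))) = 1/(1/(-284 + 6)) = 1/(1/(-278)) = 1/(-1/278) = -278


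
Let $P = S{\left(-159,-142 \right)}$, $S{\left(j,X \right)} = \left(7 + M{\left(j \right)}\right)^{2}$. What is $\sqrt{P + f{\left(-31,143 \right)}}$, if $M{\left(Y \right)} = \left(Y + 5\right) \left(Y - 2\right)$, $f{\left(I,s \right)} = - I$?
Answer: $4 \sqrt{38443102} \approx 24801.0$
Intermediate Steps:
$M{\left(Y \right)} = \left(-2 + Y\right) \left(5 + Y\right)$ ($M{\left(Y \right)} = \left(5 + Y\right) \left(-2 + Y\right) = \left(-2 + Y\right) \left(5 + Y\right)$)
$S{\left(j,X \right)} = \left(-3 + j^{2} + 3 j\right)^{2}$ ($S{\left(j,X \right)} = \left(7 + \left(-10 + j^{2} + 3 j\right)\right)^{2} = \left(-3 + j^{2} + 3 j\right)^{2}$)
$P = 615089601$ ($P = \left(-3 + \left(-159\right)^{2} + 3 \left(-159\right)\right)^{2} = \left(-3 + 25281 - 477\right)^{2} = 24801^{2} = 615089601$)
$\sqrt{P + f{\left(-31,143 \right)}} = \sqrt{615089601 - -31} = \sqrt{615089601 + 31} = \sqrt{615089632} = 4 \sqrt{38443102}$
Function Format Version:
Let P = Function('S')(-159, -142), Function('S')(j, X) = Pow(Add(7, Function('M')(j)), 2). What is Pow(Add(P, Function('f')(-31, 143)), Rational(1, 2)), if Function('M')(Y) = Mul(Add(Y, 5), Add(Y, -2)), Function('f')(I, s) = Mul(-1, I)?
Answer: Mul(4, Pow(38443102, Rational(1, 2))) ≈ 24801.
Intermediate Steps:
Function('M')(Y) = Mul(Add(-2, Y), Add(5, Y)) (Function('M')(Y) = Mul(Add(5, Y), Add(-2, Y)) = Mul(Add(-2, Y), Add(5, Y)))
Function('S')(j, X) = Pow(Add(-3, Pow(j, 2), Mul(3, j)), 2) (Function('S')(j, X) = Pow(Add(7, Add(-10, Pow(j, 2), Mul(3, j))), 2) = Pow(Add(-3, Pow(j, 2), Mul(3, j)), 2))
P = 615089601 (P = Pow(Add(-3, Pow(-159, 2), Mul(3, -159)), 2) = Pow(Add(-3, 25281, -477), 2) = Pow(24801, 2) = 615089601)
Pow(Add(P, Function('f')(-31, 143)), Rational(1, 2)) = Pow(Add(615089601, Mul(-1, -31)), Rational(1, 2)) = Pow(Add(615089601, 31), Rational(1, 2)) = Pow(615089632, Rational(1, 2)) = Mul(4, Pow(38443102, Rational(1, 2)))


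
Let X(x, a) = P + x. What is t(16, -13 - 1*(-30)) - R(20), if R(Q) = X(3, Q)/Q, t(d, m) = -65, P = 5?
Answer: -327/5 ≈ -65.400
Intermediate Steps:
X(x, a) = 5 + x
R(Q) = 8/Q (R(Q) = (5 + 3)/Q = 8/Q)
t(16, -13 - 1*(-30)) - R(20) = -65 - 8/20 = -65 - 1*⅖ = -65 - ⅖ = -327/5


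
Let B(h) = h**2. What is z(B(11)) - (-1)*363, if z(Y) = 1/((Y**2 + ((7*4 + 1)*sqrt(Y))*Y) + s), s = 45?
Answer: 19342456/53285 ≈ 363.00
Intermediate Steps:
z(Y) = 1/(45 + Y**2 + 29*Y**(3/2)) (z(Y) = 1/((Y**2 + ((7*4 + 1)*sqrt(Y))*Y) + 45) = 1/((Y**2 + ((28 + 1)*sqrt(Y))*Y) + 45) = 1/((Y**2 + (29*sqrt(Y))*Y) + 45) = 1/((Y**2 + 29*Y**(3/2)) + 45) = 1/(45 + Y**2 + 29*Y**(3/2)))
z(B(11)) - (-1)*363 = 1/(45 + (11**2)**2 + 29*(11**2)**(3/2)) - (-1)*363 = 1/(45 + 121**2 + 29*121**(3/2)) - 1*(-363) = 1/(45 + 14641 + 29*1331) + 363 = 1/(45 + 14641 + 38599) + 363 = 1/53285 + 363 = 19342456/53285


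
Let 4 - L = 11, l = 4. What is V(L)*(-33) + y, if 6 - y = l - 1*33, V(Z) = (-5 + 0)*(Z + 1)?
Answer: -955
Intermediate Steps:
L = -7 (L = 4 - 1*11 = 4 - 11 = -7)
V(Z) = -5 - 5*Z (V(Z) = -5*(1 + Z) = -5 - 5*Z)
y = 35 (y = 6 - (4 - 1*33) = 6 - (4 - 33) = 6 - 1*(-29) = 6 + 29 = 35)
V(L)*(-33) + y = (-5 - 5*(-7))*(-33) + 35 = (-5 + 35)*(-33) + 35 = 30*(-33) + 35 = -990 + 35 = -955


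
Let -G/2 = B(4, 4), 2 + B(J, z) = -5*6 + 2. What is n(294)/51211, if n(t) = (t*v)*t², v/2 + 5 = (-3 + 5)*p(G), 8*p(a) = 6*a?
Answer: 4320071280/51211 ≈ 84358.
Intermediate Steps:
B(J, z) = -30 (B(J, z) = -2 + (-5*6 + 2) = -2 + (-30 + 2) = -2 - 28 = -30)
G = 60 (G = -2*(-30) = 60)
p(a) = 3*a/4 (p(a) = (6*a)/8 = 3*a/4)
v = 170 (v = -10 + 2*((-3 + 5)*((¾)*60)) = -10 + 2*(2*45) = -10 + 2*90 = -10 + 180 = 170)
n(t) = 170*t³ (n(t) = (t*170)*t² = (170*t)*t² = 170*t³)
n(294)/51211 = (170*294³)/51211 = (170*25412184)*(1/51211) = 4320071280*(1/51211) = 4320071280/51211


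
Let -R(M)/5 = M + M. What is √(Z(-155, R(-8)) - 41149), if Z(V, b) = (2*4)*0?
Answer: I*√41149 ≈ 202.85*I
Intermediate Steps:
R(M) = -10*M (R(M) = -5*(M + M) = -10*M)
Z(V, b) = 0 (Z(V, b) = 8*0 = 0)
√(Z(-155, R(-8)) - 41149) = √(0 - 41149) = √(-41149) = I*√41149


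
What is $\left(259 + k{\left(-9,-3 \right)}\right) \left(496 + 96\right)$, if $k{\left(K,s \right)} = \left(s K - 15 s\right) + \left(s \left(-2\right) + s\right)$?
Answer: $197728$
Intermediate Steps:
$k{\left(K,s \right)} = - 16 s + K s$ ($k{\left(K,s \right)} = \left(K s - 15 s\right) + \left(- 2 s + s\right) = \left(- 15 s + K s\right) - s = - 16 s + K s$)
$\left(259 + k{\left(-9,-3 \right)}\right) \left(496 + 96\right) = \left(259 - 3 \left(-16 - 9\right)\right) \left(496 + 96\right) = \left(259 - -75\right) 592 = \left(259 + 75\right) 592 = 334 \cdot 592 = 197728$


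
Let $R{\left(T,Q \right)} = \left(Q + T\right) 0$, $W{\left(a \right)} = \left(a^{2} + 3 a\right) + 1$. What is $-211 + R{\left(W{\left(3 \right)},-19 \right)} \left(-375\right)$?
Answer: $-211$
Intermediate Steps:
$W{\left(a \right)} = 1 + a^{2} + 3 a$
$R{\left(T,Q \right)} = 0$
$-211 + R{\left(W{\left(3 \right)},-19 \right)} \left(-375\right) = -211 + 0 \left(-375\right) = -211 + 0 = -211$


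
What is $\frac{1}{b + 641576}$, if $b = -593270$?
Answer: $\frac{1}{48306} \approx 2.0701 \cdot 10^{-5}$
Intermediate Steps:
$\frac{1}{b + 641576} = \frac{1}{-593270 + 641576} = \frac{1}{48306}$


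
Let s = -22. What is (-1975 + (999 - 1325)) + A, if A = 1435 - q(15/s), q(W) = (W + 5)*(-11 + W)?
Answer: -394729/484 ≈ -815.56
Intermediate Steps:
q(W) = (-11 + W)*(5 + W) (q(W) = (5 + W)*(-11 + W) = (-11 + W)*(5 + W))
A = 718955/484 (A = 1435 - (-55 + (15/(-22))² - 90/(-22)) = 1435 - (-55 + (15*(-1/22))² - 90*(-1)/22) = 1435 - (-55 + (-15/22)² - 6*(-15/22)) = 1435 - (-55 + 225/484 + 45/11) = 1435 - 1*(-24415/484) = 1435 + 24415/484 = 718955/484 ≈ 1485.4)
(-1975 + (999 - 1325)) + A = (-1975 + (999 - 1325)) + 718955/484 = (-1975 - 326) + 718955/484 = -2301 + 718955/484 = -394729/484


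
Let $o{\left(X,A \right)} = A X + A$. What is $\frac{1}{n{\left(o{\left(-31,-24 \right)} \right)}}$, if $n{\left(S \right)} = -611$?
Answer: $- \frac{1}{611} \approx -0.0016367$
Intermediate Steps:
$o{\left(X,A \right)} = A + A X$
$\frac{1}{n{\left(o{\left(-31,-24 \right)} \right)}} = \frac{1}{-611} = - \frac{1}{611}$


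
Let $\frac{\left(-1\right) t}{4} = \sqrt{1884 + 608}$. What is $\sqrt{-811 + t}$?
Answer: $\sqrt{-811 - 8 \sqrt{623}} \approx 31.791 i$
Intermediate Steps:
$t = - 8 \sqrt{623}$ ($t = - 4 \sqrt{1884 + 608} = - 4 \sqrt{2492} = - 4 \cdot 2 \sqrt{623} = - 8 \sqrt{623} \approx -199.68$)
$\sqrt{-811 + t} = \sqrt{-811 - 8 \sqrt{623}}$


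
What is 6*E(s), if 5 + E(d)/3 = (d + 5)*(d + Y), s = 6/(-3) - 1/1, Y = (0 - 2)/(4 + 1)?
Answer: -1062/5 ≈ -212.40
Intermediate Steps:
Y = -⅖ (Y = -2/5 = -2*⅕ = -⅖ ≈ -0.40000)
s = -3 (s = 6*(-⅓) - 1*1 = -2 - 1 = -3)
E(d) = -15 + 3*(5 + d)*(-⅖ + d) (E(d) = -15 + 3*((d + 5)*(d - ⅖)) = -15 + 3*((5 + d)*(-⅖ + d)) = -15 + 3*(5 + d)*(-⅖ + d))
6*E(s) = 6*(-21 + 3*(-3)² + (69/5)*(-3)) = 6*(-21 + 3*9 - 207/5) = 6*(-21 + 27 - 207/5) = 6*(-177/5) = -1062/5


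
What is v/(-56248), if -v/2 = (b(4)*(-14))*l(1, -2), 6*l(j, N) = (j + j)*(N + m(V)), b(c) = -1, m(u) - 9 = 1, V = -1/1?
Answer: 28/21093 ≈ 0.0013275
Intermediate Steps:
V = -1 (V = -1*1 = -1)
m(u) = 10 (m(u) = 9 + 1 = 10)
l(j, N) = j*(10 + N)/3 (l(j, N) = ((j + j)*(N + 10))/6 = ((2*j)*(10 + N))/6 = (2*j*(10 + N))/6 = j*(10 + N)/3)
v = -224/3 (v = -2*(-1*(-14))*(⅓)*1*(10 - 2) = -28*(⅓)*1*8 = -28*8/3 = -2*112/3 = -224/3 ≈ -74.667)
v/(-56248) = -224/3/(-56248) = -224/3*(-1/56248) = 28/21093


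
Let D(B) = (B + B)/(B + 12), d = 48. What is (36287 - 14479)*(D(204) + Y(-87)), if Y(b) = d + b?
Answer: -7283872/9 ≈ -8.0932e+5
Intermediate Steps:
D(B) = 2*B/(12 + B) (D(B) = (2*B)/(12 + B) = 2*B/(12 + B))
Y(b) = 48 + b
(36287 - 14479)*(D(204) + Y(-87)) = (36287 - 14479)*(2*204/(12 + 204) + (48 - 87)) = 21808*(2*204/216 - 39) = 21808*(2*204*(1/216) - 39) = 21808*(17/9 - 39) = 21808*(-334/9) = -7283872/9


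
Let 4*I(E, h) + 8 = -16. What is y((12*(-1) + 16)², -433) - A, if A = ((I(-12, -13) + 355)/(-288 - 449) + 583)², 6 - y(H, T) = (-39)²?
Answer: -185140280719/543169 ≈ -3.4085e+5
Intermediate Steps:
y(H, T) = -1515 (y(H, T) = 6 - 1*(-39)² = 6 - 1*1521 = 6 - 1521 = -1515)
I(E, h) = -6 (I(E, h) = -2 + (¼)*(-16) = -2 - 4 = -6)
A = 184317379684/543169 (A = ((-6 + 355)/(-288 - 449) + 583)² = (349/(-737) + 583)² = (349*(-1/737) + 583)² = (-349/737 + 583)² = (429322/737)² = 184317379684/543169 ≈ 3.3934e+5)
y((12*(-1) + 16)², -433) - A = -1515 - 1*184317379684/543169 = -1515 - 184317379684/543169 = -185140280719/543169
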